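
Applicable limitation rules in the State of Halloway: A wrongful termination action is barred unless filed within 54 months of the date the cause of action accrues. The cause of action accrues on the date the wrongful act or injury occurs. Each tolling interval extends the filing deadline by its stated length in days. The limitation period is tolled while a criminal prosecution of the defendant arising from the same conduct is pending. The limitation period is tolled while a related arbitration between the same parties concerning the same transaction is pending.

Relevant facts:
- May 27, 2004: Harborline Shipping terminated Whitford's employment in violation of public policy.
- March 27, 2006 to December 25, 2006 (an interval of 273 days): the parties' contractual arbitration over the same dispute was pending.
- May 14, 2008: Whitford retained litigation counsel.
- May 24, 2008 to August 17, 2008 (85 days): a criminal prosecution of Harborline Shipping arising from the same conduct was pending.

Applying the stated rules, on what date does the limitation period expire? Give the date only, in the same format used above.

November 20, 2009

The cause of action accrued on May 27, 2004, the date of the act.
Adding the 54 months base period to May 27, 2004 gives a deadline of November 27, 2008, before any tolling.
Because the pending related arbitration ran from March 27, 2006 to December 25, 2006, the deadline is extended by 273 days to August 27, 2009.
The pending criminal prosecution from May 24, 2008 to August 17, 2008 tolled the period for 85 days, extending the deadline to November 20, 2009.
Nothing else in the chronology tolls or restarts the period.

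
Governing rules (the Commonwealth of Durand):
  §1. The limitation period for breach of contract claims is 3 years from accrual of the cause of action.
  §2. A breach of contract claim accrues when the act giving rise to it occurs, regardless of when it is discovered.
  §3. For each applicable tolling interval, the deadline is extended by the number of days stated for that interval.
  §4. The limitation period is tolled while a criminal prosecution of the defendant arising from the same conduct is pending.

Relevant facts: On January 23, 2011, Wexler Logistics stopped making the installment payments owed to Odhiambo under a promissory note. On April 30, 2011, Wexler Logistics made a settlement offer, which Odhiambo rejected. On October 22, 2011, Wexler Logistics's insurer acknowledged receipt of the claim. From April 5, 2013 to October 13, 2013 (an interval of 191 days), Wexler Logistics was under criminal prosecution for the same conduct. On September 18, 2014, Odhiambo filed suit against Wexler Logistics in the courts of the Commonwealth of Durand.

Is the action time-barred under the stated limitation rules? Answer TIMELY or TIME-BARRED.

TIME-BARRED

The limitation period began to run on January 23, 2011.
Adding the 3 years base period to January 23, 2011 gives a deadline of January 23, 2014, before any tolling.
The period was tolled for 191 days by the pending criminal prosecution (April 5, 2013 to October 13, 2013), pushing the deadline to August 2, 2014.
The other events in the timeline have no effect on the limitation period under the stated rules.
The September 18, 2014 filing falls after the August 2, 2014 deadline; the claim is time-barred.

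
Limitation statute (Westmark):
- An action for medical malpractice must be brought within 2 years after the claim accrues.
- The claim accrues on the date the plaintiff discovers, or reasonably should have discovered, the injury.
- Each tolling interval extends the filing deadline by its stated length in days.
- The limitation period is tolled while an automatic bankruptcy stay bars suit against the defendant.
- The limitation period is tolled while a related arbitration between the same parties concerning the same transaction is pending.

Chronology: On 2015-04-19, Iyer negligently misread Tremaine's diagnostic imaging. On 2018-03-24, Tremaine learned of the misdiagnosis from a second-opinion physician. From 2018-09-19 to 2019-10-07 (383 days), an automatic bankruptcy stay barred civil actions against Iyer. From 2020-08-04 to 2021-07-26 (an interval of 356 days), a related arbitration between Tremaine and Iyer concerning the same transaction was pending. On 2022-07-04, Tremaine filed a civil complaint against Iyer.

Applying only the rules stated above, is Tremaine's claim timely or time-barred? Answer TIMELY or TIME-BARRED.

The claim did not accrue until Tremaine discovered the injury on 2018-03-24; the 2015-04-19 act date does not start the clock under the stated rule.
Adding the 2 years base period to 2018-03-24 gives a deadline of 2020-03-24, before any tolling.
Because the automatic bankruptcy stay ran from 2018-09-19 to 2019-10-07, the deadline is extended by 383 days to 2021-04-11.
Because the pending related arbitration ran from 2020-08-04 to 2021-07-26, the deadline is extended by 356 days to 2022-04-02.
The 2022-07-04 filing falls after the 2022-04-02 deadline; the claim is time-barred.

TIME-BARRED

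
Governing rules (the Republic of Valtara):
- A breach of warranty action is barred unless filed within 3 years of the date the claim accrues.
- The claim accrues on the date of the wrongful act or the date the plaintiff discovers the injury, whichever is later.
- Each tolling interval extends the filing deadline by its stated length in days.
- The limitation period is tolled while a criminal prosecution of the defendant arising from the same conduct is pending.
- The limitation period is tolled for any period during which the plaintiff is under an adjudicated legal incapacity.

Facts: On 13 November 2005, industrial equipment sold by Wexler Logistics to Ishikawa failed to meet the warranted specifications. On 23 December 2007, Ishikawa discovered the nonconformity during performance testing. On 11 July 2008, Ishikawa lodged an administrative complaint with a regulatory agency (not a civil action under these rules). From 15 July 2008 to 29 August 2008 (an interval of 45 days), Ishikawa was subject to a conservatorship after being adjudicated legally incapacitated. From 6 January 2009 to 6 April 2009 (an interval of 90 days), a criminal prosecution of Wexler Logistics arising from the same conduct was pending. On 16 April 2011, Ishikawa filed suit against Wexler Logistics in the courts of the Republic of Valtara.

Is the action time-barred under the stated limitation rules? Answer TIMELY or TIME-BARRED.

TIMELY

Because discovery on 23 December 2007 post-dates the 13 November 2005 act, accrual under the later-of rule falls on 23 December 2007.
3 years from 23 December 2007 is 23 December 2010.
The period was tolled for 45 days by the plaintiff's legal incapacity (15 July 2008 to 29 August 2008), pushing the deadline to 6 February 2011.
Because the pending criminal prosecution ran from 6 January 2009 to 6 April 2009, the deadline is extended by 90 days to 7 May 2011.
Nothing else in the chronology tolls or restarts the period.
Ishikawa filed on 16 April 2011, before the 7 May 2011 deadline, so the action is timely.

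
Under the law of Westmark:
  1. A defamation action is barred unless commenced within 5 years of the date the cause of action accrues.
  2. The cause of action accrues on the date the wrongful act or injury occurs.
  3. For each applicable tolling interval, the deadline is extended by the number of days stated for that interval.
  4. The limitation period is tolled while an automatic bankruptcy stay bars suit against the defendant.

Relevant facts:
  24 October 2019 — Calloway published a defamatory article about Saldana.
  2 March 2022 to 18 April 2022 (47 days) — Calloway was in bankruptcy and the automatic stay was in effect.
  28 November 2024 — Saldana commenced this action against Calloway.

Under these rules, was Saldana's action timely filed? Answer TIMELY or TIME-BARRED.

The claim accrued on 24 October 2019, when the wrongful act occurred.
5 years from 24 October 2019 is 24 October 2024.
Because the automatic bankruptcy stay ran from 2 March 2022 to 18 April 2022, the deadline is extended by 47 days to 10 December 2024.
Filing on 28 November 2024 beat the 10 December 2024 deadline — the action is timely.

TIMELY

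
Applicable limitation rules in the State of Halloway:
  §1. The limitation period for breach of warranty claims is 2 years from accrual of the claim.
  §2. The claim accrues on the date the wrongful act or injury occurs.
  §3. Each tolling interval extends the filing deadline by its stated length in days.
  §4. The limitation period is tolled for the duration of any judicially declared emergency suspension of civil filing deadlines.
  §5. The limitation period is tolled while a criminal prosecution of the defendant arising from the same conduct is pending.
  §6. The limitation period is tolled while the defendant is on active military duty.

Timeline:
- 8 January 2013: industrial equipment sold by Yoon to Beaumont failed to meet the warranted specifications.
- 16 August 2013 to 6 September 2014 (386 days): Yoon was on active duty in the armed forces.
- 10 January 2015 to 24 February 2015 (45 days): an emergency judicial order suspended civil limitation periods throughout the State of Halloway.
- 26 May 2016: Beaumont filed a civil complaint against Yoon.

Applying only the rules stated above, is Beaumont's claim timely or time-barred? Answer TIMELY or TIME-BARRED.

TIME-BARRED

The limitation period began to run on 8 January 2013.
2 years from 8 January 2013 is 8 January 2015.
The period was tolled for 386 days by the defendant's active military service (16 August 2013 to 6 September 2014), pushing the deadline to 29 January 2016.
The emergency suspension of filing deadlines from 10 January 2015 to 24 February 2015 tolled the period for 45 days, extending the deadline to 14 March 2016.
Filing on 26 May 2016 missed the 14 March 2016 deadline — the action is time-barred.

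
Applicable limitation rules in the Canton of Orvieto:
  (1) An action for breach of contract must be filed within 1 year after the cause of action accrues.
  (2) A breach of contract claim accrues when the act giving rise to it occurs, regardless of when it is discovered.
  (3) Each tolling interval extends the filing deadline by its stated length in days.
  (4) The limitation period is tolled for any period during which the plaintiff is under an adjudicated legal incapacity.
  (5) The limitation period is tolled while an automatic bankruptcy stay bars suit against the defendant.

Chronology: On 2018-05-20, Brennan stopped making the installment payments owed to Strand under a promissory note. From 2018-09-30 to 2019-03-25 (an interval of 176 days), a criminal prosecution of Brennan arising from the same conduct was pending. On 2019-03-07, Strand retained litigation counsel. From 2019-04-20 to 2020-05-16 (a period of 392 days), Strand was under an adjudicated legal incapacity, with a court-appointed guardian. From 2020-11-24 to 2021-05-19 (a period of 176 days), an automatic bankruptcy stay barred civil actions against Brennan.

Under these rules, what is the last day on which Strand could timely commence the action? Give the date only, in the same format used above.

The claim accrued on 2018-05-20, when the wrongful act occurred.
Adding the 1 year base period to 2018-05-20 gives a deadline of 2019-05-20, before any tolling.
The period was tolled for 392 days by the plaintiff's legal incapacity (2019-04-20 to 2020-05-16), pushing the deadline to 2020-06-15.
The automatic bankruptcy stay from 2020-11-24 to 2021-05-19 began after the period had already run on 2020-06-15, so it has no tolling effect.
The pending criminal prosecution from 2018-09-30 to 2019-03-25 does not toll the period, because no stated rule makes a criminal prosecution a tolling event.
The other events in the timeline have no effect on the limitation period under the stated rules.

2020-06-15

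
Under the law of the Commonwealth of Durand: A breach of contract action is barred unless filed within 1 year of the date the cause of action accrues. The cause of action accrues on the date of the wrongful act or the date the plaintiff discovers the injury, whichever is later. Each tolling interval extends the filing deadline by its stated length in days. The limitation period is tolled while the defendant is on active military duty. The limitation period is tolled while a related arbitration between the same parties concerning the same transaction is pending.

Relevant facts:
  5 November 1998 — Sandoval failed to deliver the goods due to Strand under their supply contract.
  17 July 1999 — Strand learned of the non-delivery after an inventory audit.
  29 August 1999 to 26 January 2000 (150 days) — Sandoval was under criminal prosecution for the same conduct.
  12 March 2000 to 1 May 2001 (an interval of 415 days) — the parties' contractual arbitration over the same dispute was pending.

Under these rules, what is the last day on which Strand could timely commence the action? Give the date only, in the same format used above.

5 September 2001

Taking the later of the act (5 November 1998) and discovery (17 July 1999), the claim accrued on 17 July 1999.
1 year from 17 July 1999 is 17 July 2000.
Because the pending related arbitration ran from 12 March 2000 to 1 May 2001, the deadline is extended by 415 days to 5 September 2001.
No stated provision tolls the period for a criminal prosecution, so the interval from 29 August 1999 to 26 January 2000 has no effect on the deadline.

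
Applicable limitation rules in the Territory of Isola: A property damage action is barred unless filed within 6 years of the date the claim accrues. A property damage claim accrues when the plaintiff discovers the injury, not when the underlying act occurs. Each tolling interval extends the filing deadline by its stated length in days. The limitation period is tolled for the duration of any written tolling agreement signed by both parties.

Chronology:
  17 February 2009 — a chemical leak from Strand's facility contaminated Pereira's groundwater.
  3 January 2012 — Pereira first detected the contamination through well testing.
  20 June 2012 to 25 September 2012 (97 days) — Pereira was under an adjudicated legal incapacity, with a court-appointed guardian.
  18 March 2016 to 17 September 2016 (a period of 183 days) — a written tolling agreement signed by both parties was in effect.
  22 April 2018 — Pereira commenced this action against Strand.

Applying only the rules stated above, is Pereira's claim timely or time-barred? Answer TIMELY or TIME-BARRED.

The claim did not accrue until Pereira discovered the injury on 3 January 2012; the 17 February 2009 act date does not start the clock under the stated rule.
Adding the 6 years base period to 3 January 2012 gives a deadline of 3 January 2018, before any tolling.
The period was tolled for 183 days by the written tolling agreement (18 March 2016 to 17 September 2016), pushing the deadline to 5 July 2018.
No stated provision tolls the period for the plaintiff's incapacity, so the interval from 20 June 2012 to 25 September 2012 has no effect on the deadline.
Filing on 22 April 2018 beat the 5 July 2018 deadline — the action is timely.

TIMELY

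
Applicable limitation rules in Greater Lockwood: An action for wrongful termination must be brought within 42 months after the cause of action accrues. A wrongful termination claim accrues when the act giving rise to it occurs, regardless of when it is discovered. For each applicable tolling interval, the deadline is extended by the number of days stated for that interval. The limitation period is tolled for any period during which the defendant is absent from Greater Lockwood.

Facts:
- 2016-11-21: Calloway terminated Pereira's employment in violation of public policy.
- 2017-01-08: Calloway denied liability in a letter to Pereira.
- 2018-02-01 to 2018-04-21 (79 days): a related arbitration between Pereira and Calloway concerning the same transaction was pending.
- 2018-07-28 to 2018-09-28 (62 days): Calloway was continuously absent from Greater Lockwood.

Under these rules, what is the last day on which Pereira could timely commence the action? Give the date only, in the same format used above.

2020-07-22

The claim accrued on 2016-11-21, when the wrongful act occurred.
Adding the 42 months base period to 2016-11-21 gives a deadline of 2020-05-21, before any tolling.
The defendant's absence from the jurisdiction from 2018-07-28 to 2018-09-28 tolled the period for 62 days, extending the deadline to 2020-07-22.
Although a pending arbitration ran from 2018-02-01 to 2018-04-21, the stated rules do not make that a tolling event, so it is disregarded.
Nothing else in the chronology tolls or restarts the period.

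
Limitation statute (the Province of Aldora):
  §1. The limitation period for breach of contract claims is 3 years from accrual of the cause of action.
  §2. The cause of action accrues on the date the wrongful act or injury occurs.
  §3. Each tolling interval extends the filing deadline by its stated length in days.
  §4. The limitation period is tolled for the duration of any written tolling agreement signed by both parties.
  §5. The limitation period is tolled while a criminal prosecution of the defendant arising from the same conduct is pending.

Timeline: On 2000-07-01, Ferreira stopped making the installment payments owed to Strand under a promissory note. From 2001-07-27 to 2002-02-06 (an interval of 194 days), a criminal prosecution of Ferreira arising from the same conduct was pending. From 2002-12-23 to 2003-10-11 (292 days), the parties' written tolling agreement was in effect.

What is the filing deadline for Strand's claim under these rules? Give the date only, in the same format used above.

2004-10-29

The claim accrued on 2000-07-01, when the wrongful act occurred.
3 years from 2000-07-01 is 2003-07-01.
The period was tolled for 194 days by the pending criminal prosecution (2001-07-27 to 2002-02-06), pushing the deadline to 2004-01-11.
The period was tolled for 292 days by the written tolling agreement (2002-12-23 to 2003-10-11), pushing the deadline to 2004-10-29.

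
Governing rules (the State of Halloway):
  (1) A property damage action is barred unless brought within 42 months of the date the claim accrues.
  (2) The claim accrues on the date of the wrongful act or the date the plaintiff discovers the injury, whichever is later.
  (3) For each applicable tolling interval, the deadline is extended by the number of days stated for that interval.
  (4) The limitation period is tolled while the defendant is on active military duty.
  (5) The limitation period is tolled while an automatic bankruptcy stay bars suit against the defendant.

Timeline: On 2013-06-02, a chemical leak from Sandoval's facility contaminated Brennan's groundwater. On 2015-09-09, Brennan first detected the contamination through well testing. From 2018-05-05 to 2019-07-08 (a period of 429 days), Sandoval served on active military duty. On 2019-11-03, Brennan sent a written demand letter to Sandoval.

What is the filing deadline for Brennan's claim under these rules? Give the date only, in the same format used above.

Taking the later of the act (2013-06-02) and discovery (2015-09-09), the claim accrued on 2015-09-09.
Adding the 42 months base period to 2015-09-09 gives a deadline of 2019-03-09, before any tolling.
The defendant's active military service from 2018-05-05 to 2019-07-08 tolled the period for 429 days, extending the deadline to 2020-05-11.
None of the other events listed affects the running of the period under the stated rules.

2020-05-11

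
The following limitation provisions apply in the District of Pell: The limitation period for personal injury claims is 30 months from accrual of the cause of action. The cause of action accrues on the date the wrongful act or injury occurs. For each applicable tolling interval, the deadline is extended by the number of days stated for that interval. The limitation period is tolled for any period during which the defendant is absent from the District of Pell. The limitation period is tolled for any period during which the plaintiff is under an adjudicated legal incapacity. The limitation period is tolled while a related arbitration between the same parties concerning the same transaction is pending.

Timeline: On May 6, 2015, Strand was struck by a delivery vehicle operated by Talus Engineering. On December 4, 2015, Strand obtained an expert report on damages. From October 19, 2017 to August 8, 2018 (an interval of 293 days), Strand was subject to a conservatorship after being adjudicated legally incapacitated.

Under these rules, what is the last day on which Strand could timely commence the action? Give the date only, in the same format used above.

August 26, 2018

The claim accrued on May 6, 2015, when the wrongful act occurred.
30 months from May 6, 2015 is November 6, 2017.
The period was tolled for 293 days by the plaintiff's legal incapacity (October 19, 2017 to August 8, 2018), pushing the deadline to August 26, 2018.
None of the other events listed affects the running of the period under the stated rules.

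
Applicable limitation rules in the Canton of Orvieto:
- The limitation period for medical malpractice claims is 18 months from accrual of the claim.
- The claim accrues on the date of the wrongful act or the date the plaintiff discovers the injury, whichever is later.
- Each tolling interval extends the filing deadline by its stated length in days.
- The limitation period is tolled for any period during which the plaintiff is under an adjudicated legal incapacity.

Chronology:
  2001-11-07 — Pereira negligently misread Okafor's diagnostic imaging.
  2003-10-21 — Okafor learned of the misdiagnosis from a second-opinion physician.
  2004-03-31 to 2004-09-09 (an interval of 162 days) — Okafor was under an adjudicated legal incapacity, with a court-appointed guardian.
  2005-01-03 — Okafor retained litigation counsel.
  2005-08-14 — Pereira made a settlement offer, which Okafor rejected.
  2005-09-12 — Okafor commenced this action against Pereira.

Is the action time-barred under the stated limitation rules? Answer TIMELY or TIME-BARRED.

Taking the later of the act (2001-11-07) and discovery (2003-10-21), the claim accrued on 2003-10-21.
18 months from 2003-10-21 is 2005-04-21.
Because the plaintiff's legal incapacity ran from 2004-03-31 to 2004-09-09, the deadline is extended by 162 days to 2005-09-30.
None of the other events listed affects the running of the period under the stated rules.
Filing on 2005-09-12 beat the 2005-09-30 deadline — the action is timely.

TIMELY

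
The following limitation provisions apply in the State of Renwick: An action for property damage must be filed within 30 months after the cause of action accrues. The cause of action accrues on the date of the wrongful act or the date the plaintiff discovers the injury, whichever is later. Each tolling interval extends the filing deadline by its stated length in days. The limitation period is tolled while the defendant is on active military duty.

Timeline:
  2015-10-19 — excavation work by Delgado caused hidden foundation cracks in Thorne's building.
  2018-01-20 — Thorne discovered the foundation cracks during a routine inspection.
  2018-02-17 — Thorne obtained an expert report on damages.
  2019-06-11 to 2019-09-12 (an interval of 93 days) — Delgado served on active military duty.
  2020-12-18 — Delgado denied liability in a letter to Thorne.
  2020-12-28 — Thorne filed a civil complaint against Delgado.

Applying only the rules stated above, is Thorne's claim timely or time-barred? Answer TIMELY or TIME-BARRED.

TIME-BARRED

Taking the later of the act (2015-10-19) and discovery (2018-01-20), the claim accrued on 2018-01-20.
The untolled deadline — 30 months after 2018-01-20 — is 2020-07-20.
The defendant's active military service from 2019-06-11 to 2019-09-12 tolled the period for 93 days, extending the deadline to 2020-10-21.
The other events in the timeline have no effect on the limitation period under the stated rules.
The 2020-12-28 filing falls after the 2020-10-21 deadline; the claim is time-barred.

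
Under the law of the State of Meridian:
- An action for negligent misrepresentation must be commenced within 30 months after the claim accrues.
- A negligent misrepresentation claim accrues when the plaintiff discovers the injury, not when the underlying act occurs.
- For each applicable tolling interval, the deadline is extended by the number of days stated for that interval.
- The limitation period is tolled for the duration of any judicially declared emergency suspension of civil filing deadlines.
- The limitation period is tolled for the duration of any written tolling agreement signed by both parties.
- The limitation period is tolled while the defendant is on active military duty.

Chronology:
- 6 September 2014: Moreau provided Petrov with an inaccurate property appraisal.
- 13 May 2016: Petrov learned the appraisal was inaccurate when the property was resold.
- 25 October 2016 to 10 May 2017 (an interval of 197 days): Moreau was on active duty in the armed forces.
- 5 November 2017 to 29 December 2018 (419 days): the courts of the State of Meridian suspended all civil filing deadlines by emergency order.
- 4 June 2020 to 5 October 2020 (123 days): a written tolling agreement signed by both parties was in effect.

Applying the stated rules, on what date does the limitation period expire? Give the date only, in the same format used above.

Accrual is tied to discovery, so the period began on 13 May 2016 rather than on 6 September 2014 when the act occurred.
Adding the 30 months base period to 13 May 2016 gives a deadline of 13 November 2018, before any tolling.
Because the defendant's active military service ran from 25 October 2016 to 10 May 2017, the deadline is extended by 197 days to 29 May 2019.
Because the emergency suspension of filing deadlines ran from 5 November 2017 to 29 December 2018, the deadline is extended by 419 days to 21 July 2020.
Because the written tolling agreement ran from 4 June 2020 to 5 October 2020, the deadline is extended by 123 days to 21 November 2020.

21 November 2020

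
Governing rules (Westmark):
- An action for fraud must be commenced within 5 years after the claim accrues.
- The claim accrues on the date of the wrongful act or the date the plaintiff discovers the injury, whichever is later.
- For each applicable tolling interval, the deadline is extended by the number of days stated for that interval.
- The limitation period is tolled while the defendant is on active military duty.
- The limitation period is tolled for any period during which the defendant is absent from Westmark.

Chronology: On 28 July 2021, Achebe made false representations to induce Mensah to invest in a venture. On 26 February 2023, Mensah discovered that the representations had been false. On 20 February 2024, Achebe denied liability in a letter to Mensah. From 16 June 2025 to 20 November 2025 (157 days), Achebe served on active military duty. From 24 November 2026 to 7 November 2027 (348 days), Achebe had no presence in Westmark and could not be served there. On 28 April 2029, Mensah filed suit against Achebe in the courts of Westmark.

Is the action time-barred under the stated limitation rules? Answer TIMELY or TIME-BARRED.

TIMELY

The claim accrued on 26 February 2023 — the later of the 28 July 2021 act and the 26 February 2023 discovery.
5 years from 26 February 2023 is 26 February 2028.
The period was tolled for 157 days by the defendant's active military service (16 June 2025 to 20 November 2025), pushing the deadline to 1 August 2028.
Because the defendant's absence from the jurisdiction ran from 24 November 2026 to 7 November 2027, the deadline is extended by 348 days to 15 July 2029.
Nothing else in the chronology tolls or restarts the period.
Mensah filed on 28 April 2029, before the 15 July 2029 deadline, so the action is timely.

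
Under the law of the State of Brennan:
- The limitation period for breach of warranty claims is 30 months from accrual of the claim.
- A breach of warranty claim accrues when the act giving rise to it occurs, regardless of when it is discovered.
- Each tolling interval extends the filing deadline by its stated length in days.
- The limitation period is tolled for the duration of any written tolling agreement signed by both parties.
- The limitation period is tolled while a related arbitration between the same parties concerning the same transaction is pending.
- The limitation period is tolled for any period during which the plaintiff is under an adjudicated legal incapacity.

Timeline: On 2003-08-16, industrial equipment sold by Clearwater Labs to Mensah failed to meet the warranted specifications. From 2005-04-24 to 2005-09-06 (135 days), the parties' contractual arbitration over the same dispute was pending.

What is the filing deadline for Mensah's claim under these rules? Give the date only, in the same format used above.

The claim accrued on 2003-08-16, when the wrongful act occurred.
30 months from 2003-08-16 is 2006-02-16.
The period was tolled for 135 days by the pending related arbitration (2005-04-24 to 2005-09-06), pushing the deadline to 2006-07-01.

2006-07-01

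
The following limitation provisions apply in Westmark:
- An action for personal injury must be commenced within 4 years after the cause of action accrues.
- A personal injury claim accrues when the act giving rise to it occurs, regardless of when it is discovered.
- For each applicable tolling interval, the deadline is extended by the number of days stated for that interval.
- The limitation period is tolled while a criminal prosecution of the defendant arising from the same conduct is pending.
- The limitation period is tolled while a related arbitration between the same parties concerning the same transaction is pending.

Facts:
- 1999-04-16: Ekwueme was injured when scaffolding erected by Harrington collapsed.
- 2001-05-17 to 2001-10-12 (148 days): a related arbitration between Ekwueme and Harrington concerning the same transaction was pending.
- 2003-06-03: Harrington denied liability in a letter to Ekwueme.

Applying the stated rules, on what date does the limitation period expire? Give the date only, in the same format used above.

2003-09-11

The claim accrued on 1999-04-16, when the wrongful act occurred.
4 years from 1999-04-16 is 2003-04-16.
Because the pending related arbitration ran from 2001-05-17 to 2001-10-12, the deadline is extended by 148 days to 2003-09-11.
Nothing else in the chronology tolls or restarts the period.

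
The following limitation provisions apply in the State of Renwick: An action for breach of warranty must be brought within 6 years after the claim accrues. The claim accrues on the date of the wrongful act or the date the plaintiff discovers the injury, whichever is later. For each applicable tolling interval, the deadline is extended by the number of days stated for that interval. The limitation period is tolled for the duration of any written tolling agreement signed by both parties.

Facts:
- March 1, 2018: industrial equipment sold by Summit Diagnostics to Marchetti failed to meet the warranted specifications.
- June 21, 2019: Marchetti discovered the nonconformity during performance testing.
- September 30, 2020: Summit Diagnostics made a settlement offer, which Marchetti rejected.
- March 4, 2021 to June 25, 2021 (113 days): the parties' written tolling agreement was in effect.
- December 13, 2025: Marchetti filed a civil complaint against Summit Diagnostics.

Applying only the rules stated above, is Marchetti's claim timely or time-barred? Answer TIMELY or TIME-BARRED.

TIME-BARRED

Because discovery on June 21, 2019 post-dates the March 1, 2018 act, accrual under the later-of rule falls on June 21, 2019.
Adding the 6 years base period to June 21, 2019 gives a deadline of June 21, 2025, before any tolling.
The period was tolled for 113 days by the written tolling agreement (March 4, 2021 to June 25, 2021), pushing the deadline to October 12, 2025.
The other events in the timeline have no effect on the limitation period under the stated rules.
Marchetti filed on December 13, 2025, after the October 12, 2025 deadline, so the action is time-barred.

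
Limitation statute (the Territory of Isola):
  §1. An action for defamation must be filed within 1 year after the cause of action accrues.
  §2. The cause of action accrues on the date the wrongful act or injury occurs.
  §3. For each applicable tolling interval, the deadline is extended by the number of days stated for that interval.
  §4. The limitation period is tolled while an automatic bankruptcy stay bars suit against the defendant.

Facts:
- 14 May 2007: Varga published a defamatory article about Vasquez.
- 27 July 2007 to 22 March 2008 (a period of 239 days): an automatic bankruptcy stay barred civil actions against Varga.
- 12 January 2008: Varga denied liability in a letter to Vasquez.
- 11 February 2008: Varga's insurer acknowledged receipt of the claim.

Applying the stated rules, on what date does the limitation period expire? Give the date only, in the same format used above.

The claim accrued on 14 May 2007, when the wrongful act occurred.
1 year from 14 May 2007 is 14 May 2008.
Because the automatic bankruptcy stay ran from 27 July 2007 to 22 March 2008, the deadline is extended by 239 days to 8 January 2009.
Nothing else in the chronology tolls or restarts the period.

8 January 2009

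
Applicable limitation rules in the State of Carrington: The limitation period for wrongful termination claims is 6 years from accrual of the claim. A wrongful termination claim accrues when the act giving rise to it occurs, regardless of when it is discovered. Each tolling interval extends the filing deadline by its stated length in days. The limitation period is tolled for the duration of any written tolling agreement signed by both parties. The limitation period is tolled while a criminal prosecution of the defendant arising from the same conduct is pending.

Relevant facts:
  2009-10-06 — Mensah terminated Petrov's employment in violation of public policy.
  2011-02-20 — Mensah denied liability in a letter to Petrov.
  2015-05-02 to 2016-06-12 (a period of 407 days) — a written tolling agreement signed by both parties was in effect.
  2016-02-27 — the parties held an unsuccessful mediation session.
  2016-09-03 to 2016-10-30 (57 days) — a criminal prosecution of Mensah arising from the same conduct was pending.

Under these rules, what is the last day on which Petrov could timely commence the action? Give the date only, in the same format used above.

2017-01-12

The claim accrued on 2009-10-06, the date of the act.
The untolled deadline — 6 years after 2009-10-06 — is 2015-10-06.
The written tolling agreement from 2015-05-02 to 2016-06-12 tolled the period for 407 days, extending the deadline to 2016-11-16.
The period was tolled for 57 days by the pending criminal prosecution (2016-09-03 to 2016-10-30), pushing the deadline to 2017-01-12.
The other events in the timeline have no effect on the limitation period under the stated rules.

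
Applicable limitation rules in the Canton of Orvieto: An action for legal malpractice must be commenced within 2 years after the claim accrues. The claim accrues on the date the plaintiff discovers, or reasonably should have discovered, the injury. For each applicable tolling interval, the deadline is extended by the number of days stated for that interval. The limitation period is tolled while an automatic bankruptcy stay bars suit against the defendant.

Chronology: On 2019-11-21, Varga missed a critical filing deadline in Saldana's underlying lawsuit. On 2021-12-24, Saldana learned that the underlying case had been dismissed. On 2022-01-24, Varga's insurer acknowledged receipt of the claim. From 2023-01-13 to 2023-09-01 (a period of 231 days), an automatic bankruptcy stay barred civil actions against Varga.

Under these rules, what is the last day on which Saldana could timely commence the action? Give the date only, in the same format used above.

2024-08-11

The claim did not accrue until Saldana discovered the injury on 2021-12-24; the 2019-11-21 act date does not start the clock under the stated rule.
2 years from 2021-12-24 is 2023-12-24.
The automatic bankruptcy stay from 2023-01-13 to 2023-09-01 tolled the period for 231 days, extending the deadline to 2024-08-11.
The other events in the timeline have no effect on the limitation period under the stated rules.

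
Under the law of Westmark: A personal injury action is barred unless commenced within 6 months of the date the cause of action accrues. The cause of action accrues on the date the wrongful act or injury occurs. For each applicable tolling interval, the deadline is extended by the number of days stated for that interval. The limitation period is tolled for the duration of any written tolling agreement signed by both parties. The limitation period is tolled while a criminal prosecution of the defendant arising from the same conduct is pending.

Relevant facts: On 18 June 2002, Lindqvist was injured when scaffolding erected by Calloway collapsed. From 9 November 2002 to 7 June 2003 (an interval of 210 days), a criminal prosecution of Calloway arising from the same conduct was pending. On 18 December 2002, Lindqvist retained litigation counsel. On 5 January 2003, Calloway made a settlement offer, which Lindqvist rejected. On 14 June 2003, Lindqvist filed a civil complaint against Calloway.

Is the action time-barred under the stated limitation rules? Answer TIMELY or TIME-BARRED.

TIMELY

The cause of action accrued on 18 June 2002, the date of the act.
Adding the 6 months base period to 18 June 2002 gives a deadline of 18 December 2002, before any tolling.
Because the pending criminal prosecution ran from 9 November 2002 to 7 June 2003, the deadline is extended by 210 days to 16 July 2003.
Nothing else in the chronology tolls or restarts the period.
Lindqvist filed on 14 June 2003, before the 16 July 2003 deadline, so the action is timely.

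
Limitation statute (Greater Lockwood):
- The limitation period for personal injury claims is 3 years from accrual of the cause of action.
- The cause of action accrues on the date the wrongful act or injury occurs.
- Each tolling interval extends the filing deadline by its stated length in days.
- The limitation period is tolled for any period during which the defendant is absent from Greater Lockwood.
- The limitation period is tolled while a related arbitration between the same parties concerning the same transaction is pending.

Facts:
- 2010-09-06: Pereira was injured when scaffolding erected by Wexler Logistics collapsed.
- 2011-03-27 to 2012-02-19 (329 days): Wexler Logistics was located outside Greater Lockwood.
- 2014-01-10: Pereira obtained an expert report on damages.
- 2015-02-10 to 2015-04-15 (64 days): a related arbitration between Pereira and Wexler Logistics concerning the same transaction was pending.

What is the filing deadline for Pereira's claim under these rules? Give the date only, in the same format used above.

2014-08-01

The cause of action accrued on 2010-09-06, the date of the act.
The untolled deadline — 3 years after 2010-09-06 — is 2013-09-06.
The defendant's absence from the jurisdiction from 2011-03-27 to 2012-02-19 tolled the period for 329 days, extending the deadline to 2014-08-01.
By the time the pending related arbitration began on 2015-02-10, the limitation period had already expired on 2014-08-01; that interval cannot revive it.
Nothing else in the chronology tolls or restarts the period.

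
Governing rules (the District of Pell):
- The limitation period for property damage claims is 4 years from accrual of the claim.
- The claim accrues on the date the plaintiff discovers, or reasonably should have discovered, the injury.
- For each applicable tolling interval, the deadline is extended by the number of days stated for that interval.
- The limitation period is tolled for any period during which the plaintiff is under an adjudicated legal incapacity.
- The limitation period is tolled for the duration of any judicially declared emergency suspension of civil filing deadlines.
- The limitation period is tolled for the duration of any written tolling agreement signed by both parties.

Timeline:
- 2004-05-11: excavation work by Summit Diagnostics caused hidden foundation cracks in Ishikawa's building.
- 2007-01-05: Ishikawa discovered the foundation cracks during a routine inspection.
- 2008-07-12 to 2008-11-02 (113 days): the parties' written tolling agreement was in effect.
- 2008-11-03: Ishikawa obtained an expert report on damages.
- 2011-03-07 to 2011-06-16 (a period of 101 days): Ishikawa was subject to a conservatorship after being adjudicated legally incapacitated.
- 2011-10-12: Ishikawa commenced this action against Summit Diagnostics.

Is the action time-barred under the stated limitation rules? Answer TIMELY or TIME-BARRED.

Accrual is tied to discovery, so the period began on 2007-01-05 rather than on 2004-05-11 when the act occurred.
4 years from 2007-01-05 is 2011-01-05.
Because the written tolling agreement ran from 2008-07-12 to 2008-11-02, the deadline is extended by 113 days to 2011-04-28.
The period was tolled for 101 days by the plaintiff's legal incapacity (2011-03-07 to 2011-06-16), pushing the deadline to 2011-08-07.
None of the other events listed affects the running of the period under the stated rules.
The 2011-10-12 filing falls after the 2011-08-07 deadline; the claim is time-barred.

TIME-BARRED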